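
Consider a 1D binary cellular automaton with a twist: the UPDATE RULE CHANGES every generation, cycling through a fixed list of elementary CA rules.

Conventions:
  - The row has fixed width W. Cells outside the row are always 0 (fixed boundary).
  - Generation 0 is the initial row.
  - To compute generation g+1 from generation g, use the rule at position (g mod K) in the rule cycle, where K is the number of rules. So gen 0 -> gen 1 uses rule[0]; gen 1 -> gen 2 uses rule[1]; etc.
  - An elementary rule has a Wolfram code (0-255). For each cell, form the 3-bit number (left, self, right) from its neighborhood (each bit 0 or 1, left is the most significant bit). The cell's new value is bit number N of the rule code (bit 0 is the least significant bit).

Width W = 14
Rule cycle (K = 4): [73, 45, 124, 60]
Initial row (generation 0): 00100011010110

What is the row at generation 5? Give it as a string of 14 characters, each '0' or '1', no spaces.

Gen 0: 00100011010110
Gen 1 (rule 73): 10001011000110
Gen 2 (rule 45): 10101110010100
Gen 3 (rule 124): 11111011011110
Gen 4 (rule 60): 10000110110001
Gen 5 (rule 73): 00110110110100

Answer: 00110110110100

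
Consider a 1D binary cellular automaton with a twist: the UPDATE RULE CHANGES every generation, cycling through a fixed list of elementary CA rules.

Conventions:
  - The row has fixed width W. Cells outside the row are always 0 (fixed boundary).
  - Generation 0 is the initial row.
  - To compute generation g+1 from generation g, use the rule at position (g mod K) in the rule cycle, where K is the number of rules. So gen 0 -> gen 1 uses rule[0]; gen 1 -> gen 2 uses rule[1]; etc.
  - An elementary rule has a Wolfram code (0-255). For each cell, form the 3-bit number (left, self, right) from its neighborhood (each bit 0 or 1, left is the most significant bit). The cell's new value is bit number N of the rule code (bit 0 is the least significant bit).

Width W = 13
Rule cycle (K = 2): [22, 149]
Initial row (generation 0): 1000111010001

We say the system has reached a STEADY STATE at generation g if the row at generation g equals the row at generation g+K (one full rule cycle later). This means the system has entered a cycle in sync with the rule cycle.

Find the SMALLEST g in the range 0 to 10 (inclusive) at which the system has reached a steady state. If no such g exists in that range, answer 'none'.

Gen 0: 1000111010001
Gen 1 (rule 22): 1101000011011
Gen 2 (rule 149): 0001111000000
Gen 3 (rule 22): 0010000100000
Gen 4 (rule 149): 1011110111111
Gen 5 (rule 22): 1000000000000
Gen 6 (rule 149): 1111111111111
Gen 7 (rule 22): 0000000000000
Gen 8 (rule 149): 1111111111111
Gen 9 (rule 22): 0000000000000
Gen 10 (rule 149): 1111111111111
Gen 11 (rule 22): 0000000000000
Gen 12 (rule 149): 1111111111111

Answer: 6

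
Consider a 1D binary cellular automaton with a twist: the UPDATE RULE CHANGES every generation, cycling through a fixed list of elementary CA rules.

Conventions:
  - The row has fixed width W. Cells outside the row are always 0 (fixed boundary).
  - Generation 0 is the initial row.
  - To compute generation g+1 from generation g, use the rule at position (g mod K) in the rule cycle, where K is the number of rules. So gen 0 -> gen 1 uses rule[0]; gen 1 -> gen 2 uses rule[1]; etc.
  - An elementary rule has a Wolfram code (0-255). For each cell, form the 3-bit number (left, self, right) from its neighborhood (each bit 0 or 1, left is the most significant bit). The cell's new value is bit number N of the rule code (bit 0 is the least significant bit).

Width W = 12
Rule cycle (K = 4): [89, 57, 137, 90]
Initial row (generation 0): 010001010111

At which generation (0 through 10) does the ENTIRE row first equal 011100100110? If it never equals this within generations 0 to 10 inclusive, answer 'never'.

Answer: never

Derivation:
Gen 0: 010001010111
Gen 1 (rule 89): 001100000101
Gen 2 (rule 57): 101011110010
Gen 3 (rule 137): 000011100000
Gen 4 (rule 90): 000110110000
Gen 5 (rule 89): 110110111111
Gen 6 (rule 57): 101101100000
Gen 7 (rule 137): 001001001111
Gen 8 (rule 90): 010110111001
Gen 9 (rule 89): 000110101100
Gen 10 (rule 57): 110101011011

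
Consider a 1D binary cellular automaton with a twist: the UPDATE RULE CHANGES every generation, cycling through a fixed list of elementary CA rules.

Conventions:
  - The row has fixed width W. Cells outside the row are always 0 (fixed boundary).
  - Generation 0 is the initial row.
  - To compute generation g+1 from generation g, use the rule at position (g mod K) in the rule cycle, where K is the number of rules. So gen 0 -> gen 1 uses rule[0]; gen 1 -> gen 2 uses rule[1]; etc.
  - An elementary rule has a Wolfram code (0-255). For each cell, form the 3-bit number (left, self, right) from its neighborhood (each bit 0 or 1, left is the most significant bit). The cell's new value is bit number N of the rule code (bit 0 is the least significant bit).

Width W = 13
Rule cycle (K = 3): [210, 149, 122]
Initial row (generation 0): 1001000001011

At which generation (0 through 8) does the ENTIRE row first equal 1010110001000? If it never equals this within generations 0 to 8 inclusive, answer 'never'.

Answer: 5

Derivation:
Gen 0: 1001000001011
Gen 1 (rule 210): 0110100010001
Gen 2 (rule 149): 0000111011101
Gen 3 (rule 122): 0001101110110
Gen 4 (rule 210): 0010100110011
Gen 5 (rule 149): 1010110001000
Gen 6 (rule 122): 0101111010100
Gen 7 (rule 210): 1000111000010
Gen 8 (rule 149): 1110010111011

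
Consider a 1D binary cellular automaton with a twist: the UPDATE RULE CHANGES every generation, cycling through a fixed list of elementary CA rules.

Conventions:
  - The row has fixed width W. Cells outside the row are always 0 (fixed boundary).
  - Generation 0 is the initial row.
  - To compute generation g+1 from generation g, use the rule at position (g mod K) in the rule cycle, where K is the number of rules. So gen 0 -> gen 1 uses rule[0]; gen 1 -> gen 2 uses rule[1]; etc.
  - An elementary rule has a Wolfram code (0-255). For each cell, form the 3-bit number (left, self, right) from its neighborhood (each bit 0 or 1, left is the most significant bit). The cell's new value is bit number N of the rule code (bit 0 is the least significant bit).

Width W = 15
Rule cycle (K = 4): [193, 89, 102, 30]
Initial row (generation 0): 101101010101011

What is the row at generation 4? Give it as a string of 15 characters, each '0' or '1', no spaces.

Answer: 110110000001110

Derivation:
Gen 0: 101101010101011
Gen 1 (rule 193): 000100000000001
Gen 2 (rule 89): 110011111111100
Gen 3 (rule 102): 010100000000100
Gen 4 (rule 30): 110110000001110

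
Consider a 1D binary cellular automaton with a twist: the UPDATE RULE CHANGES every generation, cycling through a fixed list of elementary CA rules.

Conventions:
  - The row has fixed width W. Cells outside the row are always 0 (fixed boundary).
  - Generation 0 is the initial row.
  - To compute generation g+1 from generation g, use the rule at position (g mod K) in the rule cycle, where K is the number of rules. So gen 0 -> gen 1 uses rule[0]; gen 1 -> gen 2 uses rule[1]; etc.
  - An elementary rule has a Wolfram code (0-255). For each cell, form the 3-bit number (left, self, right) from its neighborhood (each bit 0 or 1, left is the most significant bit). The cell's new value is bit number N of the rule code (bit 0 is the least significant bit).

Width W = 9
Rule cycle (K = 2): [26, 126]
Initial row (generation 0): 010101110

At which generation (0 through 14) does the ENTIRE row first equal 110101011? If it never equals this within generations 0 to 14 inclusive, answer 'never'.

Answer: never

Derivation:
Gen 0: 010101110
Gen 1 (rule 26): 100001001
Gen 2 (rule 126): 110011111
Gen 3 (rule 26): 101110000
Gen 4 (rule 126): 111011000
Gen 5 (rule 26): 100010100
Gen 6 (rule 126): 110111110
Gen 7 (rule 26): 100100001
Gen 8 (rule 126): 111110011
Gen 9 (rule 26): 100001110
Gen 10 (rule 126): 110011011
Gen 11 (rule 26): 101110010
Gen 12 (rule 126): 111011111
Gen 13 (rule 26): 100010000
Gen 14 (rule 126): 110111000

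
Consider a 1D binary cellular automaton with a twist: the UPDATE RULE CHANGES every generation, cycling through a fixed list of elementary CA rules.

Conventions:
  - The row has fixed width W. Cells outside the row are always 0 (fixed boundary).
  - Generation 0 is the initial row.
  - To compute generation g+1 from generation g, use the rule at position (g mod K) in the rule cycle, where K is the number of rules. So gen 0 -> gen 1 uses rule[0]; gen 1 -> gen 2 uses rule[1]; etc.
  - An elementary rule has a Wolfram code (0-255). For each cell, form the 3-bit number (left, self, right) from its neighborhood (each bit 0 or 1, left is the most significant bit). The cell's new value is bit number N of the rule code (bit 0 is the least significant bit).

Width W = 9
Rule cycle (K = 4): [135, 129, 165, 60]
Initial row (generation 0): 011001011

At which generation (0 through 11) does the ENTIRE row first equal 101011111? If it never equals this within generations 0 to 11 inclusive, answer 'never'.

Gen 0: 011001011
Gen 1 (rule 135): 100011000
Gen 2 (rule 129): 001000011
Gen 3 (rule 165): 101011000
Gen 4 (rule 60): 111110100
Gen 5 (rule 135): 011100101
Gen 6 (rule 129): 001000000
Gen 7 (rule 165): 101011111
Gen 8 (rule 60): 111110000
Gen 9 (rule 135): 011100111
Gen 10 (rule 129): 001000010
Gen 11 (rule 165): 101011010

Answer: 7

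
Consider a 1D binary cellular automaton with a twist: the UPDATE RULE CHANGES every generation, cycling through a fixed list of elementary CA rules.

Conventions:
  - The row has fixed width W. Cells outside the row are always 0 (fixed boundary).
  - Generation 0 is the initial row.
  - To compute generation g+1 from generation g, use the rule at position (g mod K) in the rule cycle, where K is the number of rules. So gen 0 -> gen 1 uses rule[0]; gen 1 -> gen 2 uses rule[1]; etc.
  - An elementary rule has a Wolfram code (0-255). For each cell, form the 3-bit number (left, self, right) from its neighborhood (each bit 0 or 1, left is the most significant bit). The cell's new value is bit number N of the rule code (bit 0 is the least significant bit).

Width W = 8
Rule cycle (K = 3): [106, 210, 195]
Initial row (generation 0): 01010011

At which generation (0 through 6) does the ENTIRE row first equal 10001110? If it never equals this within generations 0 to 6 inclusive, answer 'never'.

Answer: never

Derivation:
Gen 0: 01010011
Gen 1 (rule 106): 10100111
Gen 2 (rule 210): 00011011
Gen 3 (rule 195): 11101001
Gen 4 (rule 106): 10110010
Gen 5 (rule 210): 00011101
Gen 6 (rule 195): 11101100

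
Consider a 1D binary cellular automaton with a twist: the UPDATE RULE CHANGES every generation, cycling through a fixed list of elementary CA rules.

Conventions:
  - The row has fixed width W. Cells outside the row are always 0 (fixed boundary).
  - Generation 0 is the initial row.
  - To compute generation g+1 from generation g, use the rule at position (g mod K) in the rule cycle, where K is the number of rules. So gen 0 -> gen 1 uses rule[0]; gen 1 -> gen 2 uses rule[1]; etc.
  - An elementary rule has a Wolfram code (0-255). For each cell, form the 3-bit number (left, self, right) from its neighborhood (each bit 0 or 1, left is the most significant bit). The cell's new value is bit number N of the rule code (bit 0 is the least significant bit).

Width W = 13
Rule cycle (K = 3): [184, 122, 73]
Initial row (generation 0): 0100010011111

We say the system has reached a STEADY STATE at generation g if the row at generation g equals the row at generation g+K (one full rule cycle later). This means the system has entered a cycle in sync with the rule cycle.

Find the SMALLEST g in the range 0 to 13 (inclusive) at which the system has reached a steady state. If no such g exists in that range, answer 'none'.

Gen 0: 0100010011111
Gen 1 (rule 184): 0010001011110
Gen 2 (rule 122): 0101010110011
Gen 3 (rule 73): 0000000110011
Gen 4 (rule 184): 0000000101010
Gen 5 (rule 122): 0000001010101
Gen 6 (rule 73): 1111100000000
Gen 7 (rule 184): 1111010000000
Gen 8 (rule 122): 1001101000000
Gen 9 (rule 73): 0001100011111
Gen 10 (rule 184): 0001010011110
Gen 11 (rule 122): 0010101110011
Gen 12 (rule 73): 1000001010011
Gen 13 (rule 184): 0100000101010
Gen 14 (rule 122): 1010001010101
Gen 15 (rule 73): 0000100000000
Gen 16 (rule 184): 0000010000000

Answer: none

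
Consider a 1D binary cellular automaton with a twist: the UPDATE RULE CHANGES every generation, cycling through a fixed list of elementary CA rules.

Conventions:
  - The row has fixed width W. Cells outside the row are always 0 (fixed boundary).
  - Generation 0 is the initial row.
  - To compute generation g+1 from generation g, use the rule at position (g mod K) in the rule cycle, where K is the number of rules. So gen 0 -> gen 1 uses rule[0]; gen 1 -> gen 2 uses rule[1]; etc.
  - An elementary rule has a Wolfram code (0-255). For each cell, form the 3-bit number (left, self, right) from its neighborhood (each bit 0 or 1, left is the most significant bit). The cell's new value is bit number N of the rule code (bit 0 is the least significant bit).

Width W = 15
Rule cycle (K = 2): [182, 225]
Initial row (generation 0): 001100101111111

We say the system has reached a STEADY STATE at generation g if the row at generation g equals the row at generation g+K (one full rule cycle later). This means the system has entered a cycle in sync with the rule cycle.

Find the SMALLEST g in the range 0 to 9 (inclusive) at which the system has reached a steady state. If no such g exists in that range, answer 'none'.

Gen 0: 001100101111111
Gen 1 (rule 182): 010011110111110
Gen 2 (rule 225): 000001111011110
Gen 3 (rule 182): 000010110101101
Gen 4 (rule 225): 111001011010110
Gen 5 (rule 182): 010111100111001
Gen 6 (rule 225): 001011100011000
Gen 7 (rule 182): 011101010100100
Gen 8 (rule 225): 001110101000001
Gen 9 (rule 182): 010101111100011
Gen 10 (rule 225): 001010111101001
Gen 11 (rule 182): 011111011011111

Answer: none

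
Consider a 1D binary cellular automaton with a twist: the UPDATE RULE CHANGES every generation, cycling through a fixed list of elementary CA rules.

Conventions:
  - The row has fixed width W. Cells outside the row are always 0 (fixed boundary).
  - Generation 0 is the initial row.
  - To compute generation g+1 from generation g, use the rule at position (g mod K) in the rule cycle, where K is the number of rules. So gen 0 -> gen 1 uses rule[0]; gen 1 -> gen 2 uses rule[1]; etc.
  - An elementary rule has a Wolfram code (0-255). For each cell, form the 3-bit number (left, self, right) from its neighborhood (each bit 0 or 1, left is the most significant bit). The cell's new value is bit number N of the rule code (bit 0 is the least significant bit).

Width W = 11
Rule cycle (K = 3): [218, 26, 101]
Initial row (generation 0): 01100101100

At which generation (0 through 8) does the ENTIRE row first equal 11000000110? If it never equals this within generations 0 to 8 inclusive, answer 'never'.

Answer: never

Derivation:
Gen 0: 01100101100
Gen 1 (rule 218): 11111001110
Gen 2 (rule 26): 10000111001
Gen 3 (rule 101): 10110001001
Gen 4 (rule 218): 00111010110
Gen 5 (rule 26): 01100000101
Gen 6 (rule 101): 00101110111
Gen 7 (rule 218): 01001110111
Gen 8 (rule 26): 10111000100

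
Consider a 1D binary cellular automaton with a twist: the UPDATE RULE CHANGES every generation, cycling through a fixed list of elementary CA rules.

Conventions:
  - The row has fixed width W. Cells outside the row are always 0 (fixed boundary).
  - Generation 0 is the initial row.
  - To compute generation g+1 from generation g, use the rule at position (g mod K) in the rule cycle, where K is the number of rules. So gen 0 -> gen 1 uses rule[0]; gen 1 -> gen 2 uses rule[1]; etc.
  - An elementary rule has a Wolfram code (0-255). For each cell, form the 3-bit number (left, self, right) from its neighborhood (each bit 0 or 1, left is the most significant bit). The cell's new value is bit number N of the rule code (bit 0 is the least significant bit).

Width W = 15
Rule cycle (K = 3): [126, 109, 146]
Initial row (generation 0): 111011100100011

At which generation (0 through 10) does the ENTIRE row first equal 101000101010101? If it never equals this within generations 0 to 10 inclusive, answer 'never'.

Answer: 8

Derivation:
Gen 0: 111011100100011
Gen 1 (rule 126): 101110111110111
Gen 2 (rule 109): 111011100011101
Gen 3 (rule 146): 010001010101000
Gen 4 (rule 126): 111011111111100
Gen 5 (rule 109): 101110000000101
Gen 6 (rule 146): 000101000001000
Gen 7 (rule 126): 001111100011100
Gen 8 (rule 109): 101000101010101
Gen 9 (rule 146): 000101000000000
Gen 10 (rule 126): 001111100000000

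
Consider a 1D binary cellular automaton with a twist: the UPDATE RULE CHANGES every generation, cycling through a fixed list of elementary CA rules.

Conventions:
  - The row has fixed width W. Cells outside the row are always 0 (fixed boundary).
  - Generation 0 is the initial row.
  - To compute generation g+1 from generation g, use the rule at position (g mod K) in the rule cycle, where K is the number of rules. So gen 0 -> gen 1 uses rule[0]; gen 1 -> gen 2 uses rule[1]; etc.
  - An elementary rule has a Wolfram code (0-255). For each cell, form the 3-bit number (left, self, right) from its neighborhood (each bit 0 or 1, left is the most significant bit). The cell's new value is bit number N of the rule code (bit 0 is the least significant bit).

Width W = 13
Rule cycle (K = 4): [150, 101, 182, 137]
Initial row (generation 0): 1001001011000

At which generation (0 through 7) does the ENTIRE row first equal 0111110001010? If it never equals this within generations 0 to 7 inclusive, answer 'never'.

Answer: 7

Derivation:
Gen 0: 1001001011000
Gen 1 (rule 150): 1111111000100
Gen 2 (rule 101): 0000001010101
Gen 3 (rule 182): 0000011111111
Gen 4 (rule 137): 1111011111110
Gen 5 (rule 150): 0110001111101
Gen 6 (rule 101): 0010100000111
Gen 7 (rule 182): 0111110001010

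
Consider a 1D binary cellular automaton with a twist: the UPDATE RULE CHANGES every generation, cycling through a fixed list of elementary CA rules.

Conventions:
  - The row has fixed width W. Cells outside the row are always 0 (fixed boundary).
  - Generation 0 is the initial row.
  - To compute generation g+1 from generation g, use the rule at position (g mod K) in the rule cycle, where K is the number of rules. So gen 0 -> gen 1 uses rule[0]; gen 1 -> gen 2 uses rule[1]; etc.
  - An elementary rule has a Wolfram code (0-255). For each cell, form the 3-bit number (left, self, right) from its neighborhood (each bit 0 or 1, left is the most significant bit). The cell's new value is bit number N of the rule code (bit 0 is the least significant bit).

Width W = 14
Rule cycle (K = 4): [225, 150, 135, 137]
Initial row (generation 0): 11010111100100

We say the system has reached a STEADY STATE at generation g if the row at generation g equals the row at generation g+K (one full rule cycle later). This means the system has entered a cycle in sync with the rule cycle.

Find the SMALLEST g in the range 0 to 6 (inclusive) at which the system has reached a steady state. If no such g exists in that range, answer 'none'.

Gen 0: 11010111100100
Gen 1 (rule 225): 01101011100001
Gen 2 (rule 150): 10001001010011
Gen 3 (rule 135): 10111011010100
Gen 4 (rule 137): 00110010000001
Gen 5 (rule 225): 10010000111100
Gen 6 (rule 150): 11111001011010
Gen 7 (rule 135): 01110011000010
Gen 8 (rule 137): 01100010011000
Gen 9 (rule 225): 00101000001011
Gen 10 (rule 150): 01101100011000

Answer: none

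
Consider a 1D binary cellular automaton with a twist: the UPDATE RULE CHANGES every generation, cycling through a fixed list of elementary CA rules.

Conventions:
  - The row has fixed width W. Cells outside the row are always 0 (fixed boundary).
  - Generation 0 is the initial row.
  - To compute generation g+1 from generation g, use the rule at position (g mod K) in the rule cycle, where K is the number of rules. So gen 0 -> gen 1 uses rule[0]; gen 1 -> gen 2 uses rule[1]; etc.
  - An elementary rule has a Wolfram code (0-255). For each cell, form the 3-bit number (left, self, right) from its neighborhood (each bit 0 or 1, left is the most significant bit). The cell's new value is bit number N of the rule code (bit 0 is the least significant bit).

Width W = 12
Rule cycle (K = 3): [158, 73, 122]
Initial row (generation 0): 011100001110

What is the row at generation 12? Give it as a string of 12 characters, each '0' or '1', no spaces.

Answer: 111010101101

Derivation:
Gen 0: 011100001110
Gen 1 (rule 158): 111010011101
Gen 2 (rule 73): 101000010100
Gen 3 (rule 122): 010100101010
Gen 4 (rule 158): 110111101011
Gen 5 (rule 73): 110100100011
Gen 6 (rule 122): 111011010111
Gen 7 (rule 158): 110010010110
Gen 8 (rule 73): 110000000110
Gen 9 (rule 122): 111000001111
Gen 10 (rule 158): 110100011110
Gen 11 (rule 73): 110001010010
Gen 12 (rule 122): 111010101101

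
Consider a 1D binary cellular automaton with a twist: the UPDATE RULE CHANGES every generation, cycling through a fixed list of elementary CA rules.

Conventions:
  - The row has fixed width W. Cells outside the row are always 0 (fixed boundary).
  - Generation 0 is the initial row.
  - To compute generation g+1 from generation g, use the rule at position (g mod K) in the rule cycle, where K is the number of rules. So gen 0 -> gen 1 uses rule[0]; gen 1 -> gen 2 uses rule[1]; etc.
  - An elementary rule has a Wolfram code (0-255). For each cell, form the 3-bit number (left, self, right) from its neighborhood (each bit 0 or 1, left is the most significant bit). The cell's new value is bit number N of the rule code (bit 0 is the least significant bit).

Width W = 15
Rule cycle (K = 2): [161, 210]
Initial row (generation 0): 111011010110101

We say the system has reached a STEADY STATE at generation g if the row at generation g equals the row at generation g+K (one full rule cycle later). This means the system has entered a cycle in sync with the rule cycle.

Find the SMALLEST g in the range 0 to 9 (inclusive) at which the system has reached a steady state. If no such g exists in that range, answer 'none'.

Gen 0: 111011010110101
Gen 1 (rule 161): 010100101001010
Gen 2 (rule 210): 100011000110001
Gen 3 (rule 161): 001000010000100
Gen 4 (rule 210): 010100101001010
Gen 5 (rule 161): 001000010000100
Gen 6 (rule 210): 010100101001010
Gen 7 (rule 161): 001000010000100
Gen 8 (rule 210): 010100101001010
Gen 9 (rule 161): 001000010000100
Gen 10 (rule 210): 010100101001010
Gen 11 (rule 161): 001000010000100

Answer: 3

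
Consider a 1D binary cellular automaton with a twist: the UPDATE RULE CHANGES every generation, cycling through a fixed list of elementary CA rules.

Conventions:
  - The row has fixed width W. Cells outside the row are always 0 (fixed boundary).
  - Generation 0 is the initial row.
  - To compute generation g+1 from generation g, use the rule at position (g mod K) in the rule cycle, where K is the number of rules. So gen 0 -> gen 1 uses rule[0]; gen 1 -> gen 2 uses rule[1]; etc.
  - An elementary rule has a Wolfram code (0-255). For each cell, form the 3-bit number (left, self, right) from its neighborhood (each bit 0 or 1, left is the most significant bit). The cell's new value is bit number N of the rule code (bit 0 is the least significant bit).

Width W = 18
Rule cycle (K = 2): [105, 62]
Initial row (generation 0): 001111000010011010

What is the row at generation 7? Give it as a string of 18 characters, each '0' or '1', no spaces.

Gen 0: 001111000010011010
Gen 1 (rule 105): 101001011000011100
Gen 2 (rule 62): 111111110100110010
Gen 3 (rule 105): 100000011000110000
Gen 4 (rule 62): 110000110101101000
Gen 5 (rule 105): 110110111011110011
Gen 6 (rule 62): 101101100110001110
Gen 7 (rule 105): 011111100110101010

Answer: 011111100110101010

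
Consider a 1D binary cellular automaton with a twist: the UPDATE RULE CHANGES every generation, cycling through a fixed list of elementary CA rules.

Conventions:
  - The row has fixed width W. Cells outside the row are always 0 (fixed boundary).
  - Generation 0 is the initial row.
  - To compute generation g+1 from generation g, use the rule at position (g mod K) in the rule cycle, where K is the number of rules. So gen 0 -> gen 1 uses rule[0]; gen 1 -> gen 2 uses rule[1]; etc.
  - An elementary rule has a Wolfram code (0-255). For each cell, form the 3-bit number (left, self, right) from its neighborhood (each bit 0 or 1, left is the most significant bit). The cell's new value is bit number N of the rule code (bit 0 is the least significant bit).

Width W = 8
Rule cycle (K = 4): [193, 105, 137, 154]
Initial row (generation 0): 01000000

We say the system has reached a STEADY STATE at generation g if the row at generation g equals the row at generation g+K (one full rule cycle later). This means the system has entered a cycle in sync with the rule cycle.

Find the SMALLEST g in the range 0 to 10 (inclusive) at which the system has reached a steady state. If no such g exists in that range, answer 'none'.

Answer: none

Derivation:
Gen 0: 01000000
Gen 1 (rule 193): 00011111
Gen 2 (rule 105): 11010001
Gen 3 (rule 137): 10000100
Gen 4 (rule 154): 01001010
Gen 5 (rule 193): 00000000
Gen 6 (rule 105): 11111111
Gen 7 (rule 137): 11111110
Gen 8 (rule 154): 11111101
Gen 9 (rule 193): 01111100
Gen 10 (rule 105): 01000101
Gen 11 (rule 137): 00010000
Gen 12 (rule 154): 00101000
Gen 13 (rule 193): 10000011
Gen 14 (rule 105): 00111011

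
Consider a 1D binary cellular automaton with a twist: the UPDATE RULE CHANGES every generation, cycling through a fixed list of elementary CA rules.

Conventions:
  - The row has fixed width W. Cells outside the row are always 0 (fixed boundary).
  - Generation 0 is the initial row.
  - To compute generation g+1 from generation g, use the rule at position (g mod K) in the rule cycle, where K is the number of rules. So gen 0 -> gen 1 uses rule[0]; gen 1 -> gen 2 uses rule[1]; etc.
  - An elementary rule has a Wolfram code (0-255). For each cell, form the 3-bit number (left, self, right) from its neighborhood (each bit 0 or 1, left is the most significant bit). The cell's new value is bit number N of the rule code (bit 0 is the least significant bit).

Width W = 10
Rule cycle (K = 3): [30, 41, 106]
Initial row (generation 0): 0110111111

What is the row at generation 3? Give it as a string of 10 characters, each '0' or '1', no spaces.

Answer: 0000011001

Derivation:
Gen 0: 0110111111
Gen 1 (rule 30): 1100100000
Gen 2 (rule 41): 1000001111
Gen 3 (rule 106): 0000011001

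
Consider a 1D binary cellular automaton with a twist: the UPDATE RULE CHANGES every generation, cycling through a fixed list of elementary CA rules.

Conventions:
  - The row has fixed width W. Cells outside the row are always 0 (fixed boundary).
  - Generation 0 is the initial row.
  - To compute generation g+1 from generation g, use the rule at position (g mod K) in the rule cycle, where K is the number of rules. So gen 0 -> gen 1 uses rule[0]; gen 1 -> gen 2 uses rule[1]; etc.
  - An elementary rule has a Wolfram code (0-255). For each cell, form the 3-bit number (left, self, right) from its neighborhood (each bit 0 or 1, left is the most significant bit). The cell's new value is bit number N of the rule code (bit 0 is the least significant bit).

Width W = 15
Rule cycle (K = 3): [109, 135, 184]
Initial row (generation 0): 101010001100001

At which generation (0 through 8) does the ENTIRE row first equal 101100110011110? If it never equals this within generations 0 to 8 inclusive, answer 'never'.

Gen 0: 101010001100001
Gen 1 (rule 109): 111110101101101
Gen 2 (rule 135): 011100100000001
Gen 3 (rule 184): 011010010000000
Gen 4 (rule 109): 011110010111111
Gen 5 (rule 135): 101100110011110
Gen 6 (rule 184): 011010101011101
Gen 7 (rule 109): 011111111110111
Gen 8 (rule 135): 101111111100010

Answer: 5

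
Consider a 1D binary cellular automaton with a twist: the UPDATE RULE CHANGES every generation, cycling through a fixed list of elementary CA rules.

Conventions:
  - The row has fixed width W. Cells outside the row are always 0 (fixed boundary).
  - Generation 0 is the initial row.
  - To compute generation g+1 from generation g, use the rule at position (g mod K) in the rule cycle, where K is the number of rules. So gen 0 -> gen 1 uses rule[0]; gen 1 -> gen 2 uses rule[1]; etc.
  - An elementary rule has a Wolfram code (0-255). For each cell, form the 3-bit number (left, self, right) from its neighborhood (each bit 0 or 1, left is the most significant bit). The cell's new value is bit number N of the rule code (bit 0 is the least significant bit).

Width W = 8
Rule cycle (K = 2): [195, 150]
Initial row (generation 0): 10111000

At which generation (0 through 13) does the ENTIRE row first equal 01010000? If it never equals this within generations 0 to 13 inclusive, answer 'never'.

Answer: never

Derivation:
Gen 0: 10111000
Gen 1 (rule 195): 00011011
Gen 2 (rule 150): 00100000
Gen 3 (rule 195): 11001111
Gen 4 (rule 150): 00110110
Gen 5 (rule 195): 11010010
Gen 6 (rule 150): 00011111
Gen 7 (rule 195): 11101111
Gen 8 (rule 150): 01000110
Gen 9 (rule 195): 10011010
Gen 10 (rule 150): 11100011
Gen 11 (rule 195): 01101101
Gen 12 (rule 150): 10000001
Gen 13 (rule 195): 00111110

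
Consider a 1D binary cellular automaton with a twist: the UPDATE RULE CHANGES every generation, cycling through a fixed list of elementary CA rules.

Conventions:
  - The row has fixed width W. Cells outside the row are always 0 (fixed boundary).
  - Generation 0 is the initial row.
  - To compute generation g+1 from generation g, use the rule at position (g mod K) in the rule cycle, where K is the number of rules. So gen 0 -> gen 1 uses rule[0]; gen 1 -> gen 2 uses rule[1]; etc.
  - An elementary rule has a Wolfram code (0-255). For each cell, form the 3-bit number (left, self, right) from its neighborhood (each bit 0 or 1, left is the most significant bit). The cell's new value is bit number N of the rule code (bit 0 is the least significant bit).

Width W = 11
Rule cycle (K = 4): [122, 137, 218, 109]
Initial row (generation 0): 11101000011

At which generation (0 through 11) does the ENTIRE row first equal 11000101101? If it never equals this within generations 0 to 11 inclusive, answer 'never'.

Answer: never

Derivation:
Gen 0: 11101000011
Gen 1 (rule 122): 10110100111
Gen 2 (rule 137): 00100000110
Gen 3 (rule 218): 01010001111
Gen 4 (rule 109): 01110101001
Gen 5 (rule 122): 11011010110
Gen 6 (rule 137): 10010000100
Gen 7 (rule 218): 01101001010
Gen 8 (rule 109): 01111001110
Gen 9 (rule 122): 11001111011
Gen 10 (rule 137): 10001110010
Gen 11 (rule 218): 01011111101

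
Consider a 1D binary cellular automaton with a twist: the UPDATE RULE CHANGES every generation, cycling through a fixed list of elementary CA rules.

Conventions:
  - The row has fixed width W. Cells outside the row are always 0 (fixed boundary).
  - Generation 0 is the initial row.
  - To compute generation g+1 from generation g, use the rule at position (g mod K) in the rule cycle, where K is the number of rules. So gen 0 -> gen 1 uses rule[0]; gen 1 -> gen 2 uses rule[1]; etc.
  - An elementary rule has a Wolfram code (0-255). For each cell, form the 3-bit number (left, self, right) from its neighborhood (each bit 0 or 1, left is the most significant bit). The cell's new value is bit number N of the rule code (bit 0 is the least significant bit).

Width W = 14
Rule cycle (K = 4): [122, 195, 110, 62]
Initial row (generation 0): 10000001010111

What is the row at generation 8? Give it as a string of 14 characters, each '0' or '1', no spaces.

Gen 0: 10000001010111
Gen 1 (rule 122): 01000010101101
Gen 2 (rule 195): 10011100000100
Gen 3 (rule 110): 10110100001100
Gen 4 (rule 62): 11101110011010
Gen 5 (rule 122): 10111011111101
Gen 6 (rule 195): 00011001111100
Gen 7 (rule 110): 00111011000100
Gen 8 (rule 62): 01100110101110

Answer: 01100110101110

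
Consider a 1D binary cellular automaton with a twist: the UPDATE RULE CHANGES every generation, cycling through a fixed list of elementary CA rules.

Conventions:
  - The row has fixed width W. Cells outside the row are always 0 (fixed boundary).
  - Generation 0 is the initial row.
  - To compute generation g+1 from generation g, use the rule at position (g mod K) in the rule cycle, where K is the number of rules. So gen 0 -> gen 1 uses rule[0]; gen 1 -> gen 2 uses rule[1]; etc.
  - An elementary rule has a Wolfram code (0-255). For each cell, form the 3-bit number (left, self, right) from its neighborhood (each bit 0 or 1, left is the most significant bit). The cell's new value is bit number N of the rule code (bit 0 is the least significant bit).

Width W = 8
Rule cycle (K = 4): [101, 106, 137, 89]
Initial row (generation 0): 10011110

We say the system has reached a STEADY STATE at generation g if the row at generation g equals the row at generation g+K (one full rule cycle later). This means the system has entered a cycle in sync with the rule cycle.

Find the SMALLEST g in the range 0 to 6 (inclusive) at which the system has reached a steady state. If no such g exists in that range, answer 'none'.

Answer: none

Derivation:
Gen 0: 10011110
Gen 1 (rule 101): 10000010
Gen 2 (rule 106): 00000100
Gen 3 (rule 137): 11110001
Gen 4 (rule 89): 10011100
Gen 5 (rule 101): 10000101
Gen 6 (rule 106): 00001010
Gen 7 (rule 137): 11100000
Gen 8 (rule 89): 10111111
Gen 9 (rule 101): 11000001
Gen 10 (rule 106): 11000010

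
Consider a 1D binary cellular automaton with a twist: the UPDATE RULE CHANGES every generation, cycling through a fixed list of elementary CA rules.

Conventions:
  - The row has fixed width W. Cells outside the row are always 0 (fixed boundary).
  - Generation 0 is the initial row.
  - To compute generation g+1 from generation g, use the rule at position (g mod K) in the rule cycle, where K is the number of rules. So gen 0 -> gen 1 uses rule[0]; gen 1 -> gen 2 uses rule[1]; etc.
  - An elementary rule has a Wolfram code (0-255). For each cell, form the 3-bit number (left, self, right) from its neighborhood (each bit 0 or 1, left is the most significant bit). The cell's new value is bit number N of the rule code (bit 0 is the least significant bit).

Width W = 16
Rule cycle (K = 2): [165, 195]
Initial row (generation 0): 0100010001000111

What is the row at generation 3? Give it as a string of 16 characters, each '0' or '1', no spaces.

Gen 0: 0100010001000111
Gen 1 (rule 165): 0101010101010010
Gen 2 (rule 195): 1000000000000100
Gen 3 (rule 165): 1011111111110101

Answer: 1011111111110101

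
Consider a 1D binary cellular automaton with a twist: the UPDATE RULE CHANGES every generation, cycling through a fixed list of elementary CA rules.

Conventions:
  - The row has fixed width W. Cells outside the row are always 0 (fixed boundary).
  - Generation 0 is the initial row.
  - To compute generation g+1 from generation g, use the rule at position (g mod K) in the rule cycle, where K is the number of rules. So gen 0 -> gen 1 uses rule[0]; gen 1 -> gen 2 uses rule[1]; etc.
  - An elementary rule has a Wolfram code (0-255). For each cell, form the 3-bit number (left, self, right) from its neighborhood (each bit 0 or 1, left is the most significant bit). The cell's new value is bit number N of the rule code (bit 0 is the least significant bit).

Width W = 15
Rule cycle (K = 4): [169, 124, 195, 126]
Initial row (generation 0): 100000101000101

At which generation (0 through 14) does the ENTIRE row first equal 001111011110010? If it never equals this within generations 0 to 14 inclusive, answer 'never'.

Gen 0: 100000101000101
Gen 1 (rule 169): 001110010010010
Gen 2 (rule 124): 001011011011011
Gen 3 (rule 195): 110001001001001
Gen 4 (rule 126): 111011111111111
Gen 5 (rule 169): 110111111111110
Gen 6 (rule 124): 111100000000011
Gen 7 (rule 195): 011101111111101
Gen 8 (rule 126): 110111000000111
Gen 9 (rule 169): 101110011110110
Gen 10 (rule 124): 111011010011111
Gen 11 (rule 195): 011001000101111
Gen 12 (rule 126): 111111101111001
Gen 13 (rule 169): 111111011110000
Gen 14 (rule 124): 100001110011000

Answer: never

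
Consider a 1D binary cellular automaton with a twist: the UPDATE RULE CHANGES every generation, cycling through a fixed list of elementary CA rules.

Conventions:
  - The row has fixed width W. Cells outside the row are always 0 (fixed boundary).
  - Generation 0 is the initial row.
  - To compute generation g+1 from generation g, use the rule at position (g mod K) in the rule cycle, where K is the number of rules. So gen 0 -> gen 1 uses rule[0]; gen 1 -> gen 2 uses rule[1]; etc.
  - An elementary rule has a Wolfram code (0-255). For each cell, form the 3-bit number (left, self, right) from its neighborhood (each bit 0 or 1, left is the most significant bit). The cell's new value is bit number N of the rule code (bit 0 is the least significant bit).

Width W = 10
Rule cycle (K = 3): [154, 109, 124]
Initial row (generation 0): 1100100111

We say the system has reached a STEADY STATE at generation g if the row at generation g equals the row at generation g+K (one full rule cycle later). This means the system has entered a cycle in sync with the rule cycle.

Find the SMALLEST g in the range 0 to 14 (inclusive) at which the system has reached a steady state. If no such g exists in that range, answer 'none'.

Gen 0: 1100100111
Gen 1 (rule 154): 1011011110
Gen 2 (rule 109): 1111110010
Gen 3 (rule 124): 1000011011
Gen 4 (rule 154): 0100110010
Gen 5 (rule 109): 0100110010
Gen 6 (rule 124): 0110111011
Gen 7 (rule 154): 1100110010
Gen 8 (rule 109): 1100110010
Gen 9 (rule 124): 1110111011
Gen 10 (rule 154): 1100110010
Gen 11 (rule 109): 1100110010
Gen 12 (rule 124): 1110111011
Gen 13 (rule 154): 1100110010
Gen 14 (rule 109): 1100110010
Gen 15 (rule 124): 1110111011
Gen 16 (rule 154): 1100110010
Gen 17 (rule 109): 1100110010

Answer: 7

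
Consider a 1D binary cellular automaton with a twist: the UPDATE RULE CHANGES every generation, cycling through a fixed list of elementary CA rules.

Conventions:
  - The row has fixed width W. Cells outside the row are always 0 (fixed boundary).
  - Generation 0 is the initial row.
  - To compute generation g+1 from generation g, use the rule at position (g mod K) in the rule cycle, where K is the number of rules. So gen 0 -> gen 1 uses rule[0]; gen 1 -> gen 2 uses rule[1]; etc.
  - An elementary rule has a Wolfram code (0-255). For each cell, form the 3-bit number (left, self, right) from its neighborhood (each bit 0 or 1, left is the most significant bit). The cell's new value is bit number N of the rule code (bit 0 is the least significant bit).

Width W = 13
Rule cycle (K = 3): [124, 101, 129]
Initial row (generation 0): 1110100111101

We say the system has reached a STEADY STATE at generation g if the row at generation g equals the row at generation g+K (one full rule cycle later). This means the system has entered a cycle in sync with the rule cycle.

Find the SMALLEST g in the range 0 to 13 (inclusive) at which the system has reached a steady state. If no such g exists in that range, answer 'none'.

Answer: none

Derivation:
Gen 0: 1110100111101
Gen 1 (rule 124): 1011110100111
Gen 2 (rule 101): 1100011100001
Gen 3 (rule 129): 0001001001100
Gen 4 (rule 124): 0001101101110
Gen 5 (rule 101): 1100110110010
Gen 6 (rule 129): 0000000000000
Gen 7 (rule 124): 0000000000000
Gen 8 (rule 101): 1111111111111
Gen 9 (rule 129): 0111111111110
Gen 10 (rule 124): 0100000000011
Gen 11 (rule 101): 0101111111001
Gen 12 (rule 129): 0000111110000
Gen 13 (rule 124): 0000100011000
Gen 14 (rule 101): 1110101001011
Gen 15 (rule 129): 0100000000000
Gen 16 (rule 124): 0110000000000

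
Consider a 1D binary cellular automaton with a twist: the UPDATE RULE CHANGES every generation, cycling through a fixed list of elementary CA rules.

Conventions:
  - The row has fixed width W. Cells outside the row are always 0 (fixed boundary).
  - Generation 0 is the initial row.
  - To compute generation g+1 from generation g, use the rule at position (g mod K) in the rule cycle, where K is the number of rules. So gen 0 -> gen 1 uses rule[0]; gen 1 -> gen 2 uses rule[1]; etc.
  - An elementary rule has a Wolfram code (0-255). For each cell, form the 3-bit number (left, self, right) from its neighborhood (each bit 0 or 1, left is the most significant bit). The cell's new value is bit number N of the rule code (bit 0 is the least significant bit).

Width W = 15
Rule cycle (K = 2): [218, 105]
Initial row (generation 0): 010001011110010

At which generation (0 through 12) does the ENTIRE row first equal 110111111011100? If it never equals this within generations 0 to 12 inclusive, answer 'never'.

Answer: never

Derivation:
Gen 0: 010001011110010
Gen 1 (rule 218): 101010011111101
Gen 2 (rule 105): 010100010000110
Gen 3 (rule 218): 100010101001111
Gen 4 (rule 105): 001001010001001
Gen 5 (rule 218): 010110001010110
Gen 6 (rule 105): 001110100101110
Gen 7 (rule 218): 011110011001111
Gen 8 (rule 105): 010010011001001
Gen 9 (rule 218): 101101111110110
Gen 10 (rule 105): 011111000011110
Gen 11 (rule 218): 111111100111111
Gen 12 (rule 105): 100000100100001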